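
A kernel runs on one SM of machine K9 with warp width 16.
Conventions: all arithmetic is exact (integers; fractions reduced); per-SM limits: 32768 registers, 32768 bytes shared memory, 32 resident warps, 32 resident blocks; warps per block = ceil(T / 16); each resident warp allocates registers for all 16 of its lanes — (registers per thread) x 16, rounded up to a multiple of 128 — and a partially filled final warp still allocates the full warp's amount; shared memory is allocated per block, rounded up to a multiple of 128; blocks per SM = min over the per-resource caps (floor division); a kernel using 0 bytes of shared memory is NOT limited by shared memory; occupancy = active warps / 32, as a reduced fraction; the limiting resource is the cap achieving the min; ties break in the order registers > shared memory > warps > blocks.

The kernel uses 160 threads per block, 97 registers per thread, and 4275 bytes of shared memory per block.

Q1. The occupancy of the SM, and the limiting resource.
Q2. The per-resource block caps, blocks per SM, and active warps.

Answer: occupancy 5/16, limited by registers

registers: 1 block
shared memory: 7 blocks
warps: 3 blocks
blocks: 32 blocks

Answer: 1 block, 10 active warps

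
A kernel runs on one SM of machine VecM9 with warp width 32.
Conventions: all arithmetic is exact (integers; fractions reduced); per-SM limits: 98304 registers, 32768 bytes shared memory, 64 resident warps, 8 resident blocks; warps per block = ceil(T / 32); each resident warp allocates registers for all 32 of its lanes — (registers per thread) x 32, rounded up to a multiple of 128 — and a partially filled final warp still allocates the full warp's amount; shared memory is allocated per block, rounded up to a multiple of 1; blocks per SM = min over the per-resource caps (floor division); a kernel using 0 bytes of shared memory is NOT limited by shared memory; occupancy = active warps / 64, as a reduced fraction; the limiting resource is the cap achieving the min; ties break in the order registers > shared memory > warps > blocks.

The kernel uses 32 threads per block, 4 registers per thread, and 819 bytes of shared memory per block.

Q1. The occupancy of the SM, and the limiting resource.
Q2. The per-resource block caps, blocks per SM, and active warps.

Answer: occupancy 1/8, limited by blocks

registers: 768 blocks
shared memory: 40 blocks
warps: 64 blocks
blocks: 8 blocks

Answer: 8 blocks, 8 active warps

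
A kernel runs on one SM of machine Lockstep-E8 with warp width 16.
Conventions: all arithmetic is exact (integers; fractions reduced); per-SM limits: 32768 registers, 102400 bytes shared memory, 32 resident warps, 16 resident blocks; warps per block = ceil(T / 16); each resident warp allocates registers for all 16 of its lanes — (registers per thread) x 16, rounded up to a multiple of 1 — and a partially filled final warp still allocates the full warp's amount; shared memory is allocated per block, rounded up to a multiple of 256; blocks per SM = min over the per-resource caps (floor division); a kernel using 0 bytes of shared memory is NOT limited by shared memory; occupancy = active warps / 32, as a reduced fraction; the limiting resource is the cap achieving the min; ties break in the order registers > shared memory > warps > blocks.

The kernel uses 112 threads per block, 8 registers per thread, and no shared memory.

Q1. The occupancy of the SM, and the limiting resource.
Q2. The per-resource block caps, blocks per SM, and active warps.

Answer: occupancy 7/8, limited by warps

registers: 36 blocks
shared memory: no limit (kernel uses none)
warps: 4 blocks
blocks: 16 blocks

Answer: 4 blocks, 28 active warps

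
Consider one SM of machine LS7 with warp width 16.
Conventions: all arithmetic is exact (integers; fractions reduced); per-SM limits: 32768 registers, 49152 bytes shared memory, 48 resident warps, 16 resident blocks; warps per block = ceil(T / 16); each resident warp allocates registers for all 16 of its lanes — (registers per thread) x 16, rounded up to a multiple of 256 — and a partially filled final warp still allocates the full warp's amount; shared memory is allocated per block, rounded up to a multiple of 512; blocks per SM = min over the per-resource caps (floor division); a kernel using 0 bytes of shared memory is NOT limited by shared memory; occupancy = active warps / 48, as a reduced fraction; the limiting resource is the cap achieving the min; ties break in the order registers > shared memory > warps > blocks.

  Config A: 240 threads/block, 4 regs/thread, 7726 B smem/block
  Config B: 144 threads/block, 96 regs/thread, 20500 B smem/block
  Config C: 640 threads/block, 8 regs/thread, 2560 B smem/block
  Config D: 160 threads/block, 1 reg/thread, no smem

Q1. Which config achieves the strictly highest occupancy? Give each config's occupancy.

occupancies: A 15/16, B 3/8, C 5/6, D 5/6

Answer: A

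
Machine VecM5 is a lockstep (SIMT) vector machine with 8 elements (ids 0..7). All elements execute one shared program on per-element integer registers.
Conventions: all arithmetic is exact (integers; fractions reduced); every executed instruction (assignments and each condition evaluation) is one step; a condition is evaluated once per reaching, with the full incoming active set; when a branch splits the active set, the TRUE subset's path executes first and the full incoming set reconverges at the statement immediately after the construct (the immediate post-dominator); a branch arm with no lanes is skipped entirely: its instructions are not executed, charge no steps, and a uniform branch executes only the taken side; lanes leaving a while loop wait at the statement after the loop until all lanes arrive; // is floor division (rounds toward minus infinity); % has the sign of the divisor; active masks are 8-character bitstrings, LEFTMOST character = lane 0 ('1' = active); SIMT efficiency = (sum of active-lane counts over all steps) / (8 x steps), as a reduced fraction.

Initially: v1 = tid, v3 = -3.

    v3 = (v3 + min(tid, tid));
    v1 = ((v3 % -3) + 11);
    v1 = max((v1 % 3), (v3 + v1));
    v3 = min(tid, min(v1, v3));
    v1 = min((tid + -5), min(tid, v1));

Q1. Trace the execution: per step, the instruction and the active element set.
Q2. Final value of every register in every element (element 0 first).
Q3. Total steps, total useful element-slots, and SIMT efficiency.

step 0: v3 <- (v3 + min(tid, tid))   11111111
step 1: v1 <- ((v3 % -3) + 11)       11111111
step 2: v1 <- max((v1 % 3), (v3 + v1)) 11111111
step 3: v3 <- min(tid, min(v1, v3))  11111111
step 4: v1 <- min((tid + -5), min(tid, v1)) 11111111

Answer: 5 steps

v1: -5,-4,-3,-2,-1,0,1,2
v3: -3,-2,-1,0,1,2,3,4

steps = 5; useful = 40; efficiency = 40/40 = 1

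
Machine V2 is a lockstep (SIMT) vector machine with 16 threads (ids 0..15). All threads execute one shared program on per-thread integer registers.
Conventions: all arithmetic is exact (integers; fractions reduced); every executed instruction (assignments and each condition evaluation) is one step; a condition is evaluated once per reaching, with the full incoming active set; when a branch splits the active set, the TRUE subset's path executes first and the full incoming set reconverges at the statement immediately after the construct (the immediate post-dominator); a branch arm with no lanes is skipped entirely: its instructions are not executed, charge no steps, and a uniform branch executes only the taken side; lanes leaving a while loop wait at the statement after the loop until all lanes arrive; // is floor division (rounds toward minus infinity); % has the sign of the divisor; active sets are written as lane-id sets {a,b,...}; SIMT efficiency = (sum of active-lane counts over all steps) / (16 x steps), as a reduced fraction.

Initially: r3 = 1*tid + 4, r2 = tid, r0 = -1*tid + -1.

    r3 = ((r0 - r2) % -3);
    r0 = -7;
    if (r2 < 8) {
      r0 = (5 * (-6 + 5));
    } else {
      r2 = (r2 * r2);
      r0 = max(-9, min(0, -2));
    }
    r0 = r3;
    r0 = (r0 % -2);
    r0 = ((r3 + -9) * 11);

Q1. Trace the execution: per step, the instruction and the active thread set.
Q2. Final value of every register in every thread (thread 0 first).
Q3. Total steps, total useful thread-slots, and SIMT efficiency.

step 0: r3 <- ((r0 - r2) % -3)       {0,1,2,3,4,5,6,7,8,9,10,11,12,13,14,15}
step 1: r0 <- -7                     {0,1,2,3,4,5,6,7,8,9,10,11,12,13,14,15}
step 2: eval (r2 < 8)                {0,1,2,3,4,5,6,7,8,9,10,11,12,13,14,15}
step 3: r0 <- (5 * (-6 + 5))         {0,1,2,3,4,5,6,7}
step 4: r2 <- (r2 * r2)              {8,9,10,11,12,13,14,15}
step 5: r0 <- max(-9, min(0, -2))    {8,9,10,11,12,13,14,15}
step 6: r0 <- r3                     {0,1,2,3,4,5,6,7,8,9,10,11,12,13,14,15}
step 7: r0 <- (r0 % -2)              {0,1,2,3,4,5,6,7,8,9,10,11,12,13,14,15}
step 8: r0 <- ((r3 + -9) * 11)       {0,1,2,3,4,5,6,7,8,9,10,11,12,13,14,15}

Answer: 9 steps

r3: -1,0,-2,-1,0,-2,-1,0,-2,-1,0,-2,-1,0,-2,-1
r2: 0,1,2,3,4,5,6,7,64,81,100,121,144,169,196,225
r0: -110,-99,-121,-110,-99,-121,-110,-99,-121,-110,-99,-121,-110,-99,-121,-110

steps = 9; useful = 120; efficiency = 120/144 = 5/6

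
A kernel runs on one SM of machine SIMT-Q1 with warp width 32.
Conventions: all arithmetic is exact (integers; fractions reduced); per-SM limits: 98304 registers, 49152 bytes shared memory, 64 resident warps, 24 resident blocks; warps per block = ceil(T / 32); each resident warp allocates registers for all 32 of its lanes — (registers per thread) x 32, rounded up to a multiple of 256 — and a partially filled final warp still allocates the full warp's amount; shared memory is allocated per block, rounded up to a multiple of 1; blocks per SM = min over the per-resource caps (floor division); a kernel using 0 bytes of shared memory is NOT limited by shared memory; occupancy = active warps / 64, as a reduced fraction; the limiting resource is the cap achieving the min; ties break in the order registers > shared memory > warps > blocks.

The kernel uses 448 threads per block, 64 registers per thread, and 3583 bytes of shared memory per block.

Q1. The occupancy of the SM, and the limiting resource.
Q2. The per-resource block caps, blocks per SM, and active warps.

Answer: occupancy 21/32, limited by registers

registers: 3 blocks
shared memory: 13 blocks
warps: 4 blocks
blocks: 24 blocks

Answer: 3 blocks, 42 active warps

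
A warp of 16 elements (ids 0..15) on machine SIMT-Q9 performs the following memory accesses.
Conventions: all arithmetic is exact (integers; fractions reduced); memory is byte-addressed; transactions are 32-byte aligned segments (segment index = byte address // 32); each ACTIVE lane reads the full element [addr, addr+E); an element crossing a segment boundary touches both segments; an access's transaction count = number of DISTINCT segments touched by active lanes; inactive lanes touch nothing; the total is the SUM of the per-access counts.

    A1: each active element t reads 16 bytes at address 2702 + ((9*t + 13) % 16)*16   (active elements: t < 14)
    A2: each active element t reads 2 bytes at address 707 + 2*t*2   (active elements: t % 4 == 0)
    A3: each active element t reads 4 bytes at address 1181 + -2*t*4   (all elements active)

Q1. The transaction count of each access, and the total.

A1: 9 transactions
A2: 2 transactions
A3: 5 transactions

Answer: 9,2,5; total 16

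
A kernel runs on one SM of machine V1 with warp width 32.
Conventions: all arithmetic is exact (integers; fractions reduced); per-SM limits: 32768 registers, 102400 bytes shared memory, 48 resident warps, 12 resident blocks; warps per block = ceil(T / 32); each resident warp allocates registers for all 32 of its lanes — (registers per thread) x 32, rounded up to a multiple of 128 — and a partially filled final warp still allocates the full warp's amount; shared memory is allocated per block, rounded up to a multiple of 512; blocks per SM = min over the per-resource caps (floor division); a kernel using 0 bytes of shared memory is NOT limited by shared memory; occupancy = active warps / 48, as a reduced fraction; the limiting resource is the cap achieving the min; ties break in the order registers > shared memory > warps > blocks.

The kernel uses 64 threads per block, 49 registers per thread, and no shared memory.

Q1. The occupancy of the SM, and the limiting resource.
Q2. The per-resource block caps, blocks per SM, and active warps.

Answer: occupancy 3/8, limited by registers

registers: 9 blocks
shared memory: no limit (kernel uses none)
warps: 24 blocks
blocks: 12 blocks

Answer: 9 blocks, 18 active warps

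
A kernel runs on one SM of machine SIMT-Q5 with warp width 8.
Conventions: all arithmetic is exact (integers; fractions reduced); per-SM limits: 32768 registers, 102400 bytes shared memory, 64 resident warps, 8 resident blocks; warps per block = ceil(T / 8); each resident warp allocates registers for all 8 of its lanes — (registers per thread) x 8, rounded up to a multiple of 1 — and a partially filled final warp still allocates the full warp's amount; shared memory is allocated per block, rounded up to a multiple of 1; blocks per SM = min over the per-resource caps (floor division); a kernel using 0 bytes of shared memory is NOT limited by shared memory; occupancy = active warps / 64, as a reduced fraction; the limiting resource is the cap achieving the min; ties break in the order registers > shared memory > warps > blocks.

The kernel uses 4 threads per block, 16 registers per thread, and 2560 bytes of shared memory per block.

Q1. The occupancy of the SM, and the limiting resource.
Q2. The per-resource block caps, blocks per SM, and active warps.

Answer: occupancy 1/8, limited by blocks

registers: 256 blocks
shared memory: 40 blocks
warps: 64 blocks
blocks: 8 blocks

Answer: 8 blocks, 8 active warps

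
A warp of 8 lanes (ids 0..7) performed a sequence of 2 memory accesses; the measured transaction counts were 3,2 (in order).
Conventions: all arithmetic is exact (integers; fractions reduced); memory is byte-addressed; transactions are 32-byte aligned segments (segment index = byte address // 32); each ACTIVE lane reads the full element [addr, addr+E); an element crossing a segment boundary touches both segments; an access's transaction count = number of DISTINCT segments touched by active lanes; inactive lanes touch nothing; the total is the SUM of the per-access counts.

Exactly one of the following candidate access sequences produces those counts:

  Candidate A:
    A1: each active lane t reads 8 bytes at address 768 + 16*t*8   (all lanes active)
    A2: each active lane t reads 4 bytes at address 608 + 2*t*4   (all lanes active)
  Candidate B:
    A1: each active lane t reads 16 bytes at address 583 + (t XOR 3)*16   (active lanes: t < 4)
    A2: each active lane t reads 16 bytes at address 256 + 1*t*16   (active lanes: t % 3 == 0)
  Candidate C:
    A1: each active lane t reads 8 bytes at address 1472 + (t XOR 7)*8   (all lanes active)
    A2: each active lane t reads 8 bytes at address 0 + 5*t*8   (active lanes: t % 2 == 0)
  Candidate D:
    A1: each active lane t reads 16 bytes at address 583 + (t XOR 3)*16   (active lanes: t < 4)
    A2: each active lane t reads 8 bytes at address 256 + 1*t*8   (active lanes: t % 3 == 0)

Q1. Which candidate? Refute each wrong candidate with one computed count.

A: A1 gives 8 transactions, not 3
B: A2 gives 3 transactions, not 2
C: A1 gives 2 transactions, not 3
D: all counts match (3,2)

Answer: D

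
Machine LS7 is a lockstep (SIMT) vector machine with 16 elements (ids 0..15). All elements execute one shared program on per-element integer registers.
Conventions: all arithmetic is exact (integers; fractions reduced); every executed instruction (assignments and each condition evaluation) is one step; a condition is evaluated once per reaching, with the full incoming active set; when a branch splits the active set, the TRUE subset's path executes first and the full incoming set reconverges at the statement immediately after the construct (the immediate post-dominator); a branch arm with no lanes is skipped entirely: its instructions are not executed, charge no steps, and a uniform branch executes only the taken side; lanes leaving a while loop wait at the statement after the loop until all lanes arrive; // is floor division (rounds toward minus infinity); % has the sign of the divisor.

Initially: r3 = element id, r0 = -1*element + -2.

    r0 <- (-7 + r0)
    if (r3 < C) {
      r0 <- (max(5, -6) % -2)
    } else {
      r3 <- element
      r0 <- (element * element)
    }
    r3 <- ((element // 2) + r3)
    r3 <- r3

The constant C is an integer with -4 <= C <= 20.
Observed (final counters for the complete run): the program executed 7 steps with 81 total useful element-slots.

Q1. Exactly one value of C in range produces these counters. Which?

Answer: C = 15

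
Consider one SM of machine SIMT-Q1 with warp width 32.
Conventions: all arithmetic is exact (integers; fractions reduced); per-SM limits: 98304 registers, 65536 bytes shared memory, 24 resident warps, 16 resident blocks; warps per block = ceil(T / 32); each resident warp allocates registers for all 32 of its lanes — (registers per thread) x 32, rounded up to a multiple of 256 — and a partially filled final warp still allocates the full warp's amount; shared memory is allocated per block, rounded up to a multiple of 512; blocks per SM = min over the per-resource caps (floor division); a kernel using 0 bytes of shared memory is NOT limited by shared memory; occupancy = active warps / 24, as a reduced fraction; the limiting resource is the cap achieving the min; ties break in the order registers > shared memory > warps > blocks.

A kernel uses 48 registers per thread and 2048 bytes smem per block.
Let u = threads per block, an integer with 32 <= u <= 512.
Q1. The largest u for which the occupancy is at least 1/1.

Answer: u = 384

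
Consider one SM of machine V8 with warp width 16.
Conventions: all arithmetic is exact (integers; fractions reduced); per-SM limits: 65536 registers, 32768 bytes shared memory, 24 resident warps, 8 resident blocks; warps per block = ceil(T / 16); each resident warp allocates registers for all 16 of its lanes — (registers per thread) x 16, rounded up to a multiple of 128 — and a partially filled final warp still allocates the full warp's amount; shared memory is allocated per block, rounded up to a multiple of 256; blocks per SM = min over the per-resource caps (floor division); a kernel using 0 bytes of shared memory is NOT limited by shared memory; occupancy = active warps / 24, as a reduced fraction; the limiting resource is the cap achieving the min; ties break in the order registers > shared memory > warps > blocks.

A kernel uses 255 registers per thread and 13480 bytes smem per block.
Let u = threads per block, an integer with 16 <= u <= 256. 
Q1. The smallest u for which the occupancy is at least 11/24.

Answer: u = 81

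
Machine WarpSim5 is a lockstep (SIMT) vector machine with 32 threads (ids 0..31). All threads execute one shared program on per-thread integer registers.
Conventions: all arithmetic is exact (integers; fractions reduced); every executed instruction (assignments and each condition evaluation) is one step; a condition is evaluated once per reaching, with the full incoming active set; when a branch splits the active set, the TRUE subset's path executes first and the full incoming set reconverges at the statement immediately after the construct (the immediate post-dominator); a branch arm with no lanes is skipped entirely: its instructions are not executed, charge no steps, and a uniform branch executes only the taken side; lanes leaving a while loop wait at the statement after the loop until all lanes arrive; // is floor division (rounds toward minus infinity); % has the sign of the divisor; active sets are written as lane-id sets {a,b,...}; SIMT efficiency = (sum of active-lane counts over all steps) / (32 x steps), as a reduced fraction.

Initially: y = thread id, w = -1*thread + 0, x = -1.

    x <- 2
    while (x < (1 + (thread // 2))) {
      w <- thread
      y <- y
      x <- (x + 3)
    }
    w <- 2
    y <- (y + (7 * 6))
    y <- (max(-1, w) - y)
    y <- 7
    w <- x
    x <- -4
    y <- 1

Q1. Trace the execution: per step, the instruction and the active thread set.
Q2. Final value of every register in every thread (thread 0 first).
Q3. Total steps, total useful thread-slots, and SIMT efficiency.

step 0: x <- 2                       {0,1,2,3,4,5,6,7,8,9,10,11,12,13,14,15,16,17,18,19,20,21,22,23,24,25,26,27,28,29,30,31}
step 1: eval (x < (1 + (thread // 2))) {0,1,2,3,4,5,6,7,8,9,10,11,12,13,14,15,16,17,18,19,20,21,22,23,24,25,26,27,28,29,30,31}
step 2: w <- thread                  {4,5,6,7,8,9,10,11,12,13,14,15,16,17,18,19,20,21,22,23,24,25,26,27,28,29,30,31}
step 3: y <- y                       {4,5,6,7,8,9,10,11,12,13,14,15,16,17,18,19,20,21,22,23,24,25,26,27,28,29,30,31}
step 4: x <- (x + 3)                 {4,5,6,7,8,9,10,11,12,13,14,15,16,17,18,19,20,21,22,23,24,25,26,27,28,29,30,31}
step 5: eval (x < (1 + (thread // 2))) {4,5,6,7,8,9,10,11,12,13,14,15,16,17,18,19,20,21,22,23,24,25,26,27,28,29,30,31}
step 6: w <- thread                  {10,11,12,13,14,15,16,17,18,19,20,21,22,23,24,25,26,27,28,29,30,31}
step 7: y <- y                       {10,11,12,13,14,15,16,17,18,19,20,21,22,23,24,25,26,27,28,29,30,31}
step 8: x <- (x + 3)                 {10,11,12,13,14,15,16,17,18,19,20,21,22,23,24,25,26,27,28,29,30,31}
step 9: eval (x < (1 + (thread // 2))) {10,11,12,13,14,15,16,17,18,19,20,21,22,23,24,25,26,27,28,29,30,31}
step 10: w <- thread                  {16,17,18,19,20,21,22,23,24,25,26,27,28,29,30,31}
step 11: y <- y                       {16,17,18,19,20,21,22,23,24,25,26,27,28,29,30,31}
step 12: x <- (x + 3)                 {16,17,18,19,20,21,22,23,24,25,26,27,28,29,30,31}
step 13: eval (x < (1 + (thread // 2))) {16,17,18,19,20,21,22,23,24,25,26,27,28,29,30,31}
step 14: w <- thread                  {22,23,24,25,26,27,28,29,30,31}
step 15: y <- y                       {22,23,24,25,26,27,28,29,30,31}
step 16: x <- (x + 3)                 {22,23,24,25,26,27,28,29,30,31}
step 17: eval (x < (1 + (thread // 2))) {22,23,24,25,26,27,28,29,30,31}
step 18: w <- thread                  {28,29,30,31}
step 19: y <- y                       {28,29,30,31}
step 20: x <- (x + 3)                 {28,29,30,31}
step 21: eval (x < (1 + (thread // 2))) {28,29,30,31}
step 22: w <- 2                       {0,1,2,3,4,5,6,7,8,9,10,11,12,13,14,15,16,17,18,19,20,21,22,23,24,25,26,27,28,29,30,31}
step 23: y <- (y + (7 * 6))           {0,1,2,3,4,5,6,7,8,9,10,11,12,13,14,15,16,17,18,19,20,21,22,23,24,25,26,27,28,29,30,31}
step 24: y <- (max(-1, w) - y)        {0,1,2,3,4,5,6,7,8,9,10,11,12,13,14,15,16,17,18,19,20,21,22,23,24,25,26,27,28,29,30,31}
step 25: y <- 7                       {0,1,2,3,4,5,6,7,8,9,10,11,12,13,14,15,16,17,18,19,20,21,22,23,24,25,26,27,28,29,30,31}
step 26: w <- x                       {0,1,2,3,4,5,6,7,8,9,10,11,12,13,14,15,16,17,18,19,20,21,22,23,24,25,26,27,28,29,30,31}
step 27: x <- -4                      {0,1,2,3,4,5,6,7,8,9,10,11,12,13,14,15,16,17,18,19,20,21,22,23,24,25,26,27,28,29,30,31}
step 28: y <- 1                       {0,1,2,3,4,5,6,7,8,9,10,11,12,13,14,15,16,17,18,19,20,21,22,23,24,25,26,27,28,29,30,31}

Answer: 29 steps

y: 1,1,1,1,1,1,1,1,1,1,1,1,1,1,1,1,1,1,1,1,1,1,1,1,1,1,1,1,1,1,1,1
w: 2,2,2,2,5,5,5,5,5,5,8,8,8,8,8,8,11,11,11,11,11,11,14,14,14,14,14,14,17,17,17,17
x: -4,-4,-4,-4,-4,-4,-4,-4,-4,-4,-4,-4,-4,-4,-4,-4,-4,-4,-4,-4,-4,-4,-4,-4,-4,-4,-4,-4,-4,-4,-4,-4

steps = 29; useful = 608; efficiency = 608/928 = 19/29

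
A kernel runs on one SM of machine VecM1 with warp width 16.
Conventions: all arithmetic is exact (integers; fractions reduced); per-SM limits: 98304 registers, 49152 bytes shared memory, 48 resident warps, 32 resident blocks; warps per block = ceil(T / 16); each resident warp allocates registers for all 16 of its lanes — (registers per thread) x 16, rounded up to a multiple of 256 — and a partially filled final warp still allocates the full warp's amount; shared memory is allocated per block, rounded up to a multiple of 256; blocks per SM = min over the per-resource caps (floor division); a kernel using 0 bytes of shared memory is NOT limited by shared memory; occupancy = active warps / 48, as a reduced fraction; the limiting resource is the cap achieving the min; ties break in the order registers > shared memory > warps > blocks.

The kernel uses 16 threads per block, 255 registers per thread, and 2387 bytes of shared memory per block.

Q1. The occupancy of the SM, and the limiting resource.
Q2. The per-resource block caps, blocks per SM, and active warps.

Answer: occupancy 19/48, limited by shared memory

registers: 24 blocks
shared memory: 19 blocks
warps: 48 blocks
blocks: 32 blocks

Answer: 19 blocks, 19 active warps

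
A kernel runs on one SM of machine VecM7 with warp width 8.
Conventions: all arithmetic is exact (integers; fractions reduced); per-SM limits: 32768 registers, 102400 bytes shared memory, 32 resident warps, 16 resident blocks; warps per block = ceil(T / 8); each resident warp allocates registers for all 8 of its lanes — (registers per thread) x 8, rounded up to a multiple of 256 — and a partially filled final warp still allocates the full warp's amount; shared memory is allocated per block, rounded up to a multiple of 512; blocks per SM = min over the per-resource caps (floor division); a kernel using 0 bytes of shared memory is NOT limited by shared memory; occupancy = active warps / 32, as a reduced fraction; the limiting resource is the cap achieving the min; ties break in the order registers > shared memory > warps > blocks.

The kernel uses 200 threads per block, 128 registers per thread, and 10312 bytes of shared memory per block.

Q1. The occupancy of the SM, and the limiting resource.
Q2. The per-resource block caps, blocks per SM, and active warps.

Answer: occupancy 25/32, limited by registers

registers: 1 block
shared memory: 9 blocks
warps: 1 block
blocks: 16 blocks

Answer: 1 block, 25 active warps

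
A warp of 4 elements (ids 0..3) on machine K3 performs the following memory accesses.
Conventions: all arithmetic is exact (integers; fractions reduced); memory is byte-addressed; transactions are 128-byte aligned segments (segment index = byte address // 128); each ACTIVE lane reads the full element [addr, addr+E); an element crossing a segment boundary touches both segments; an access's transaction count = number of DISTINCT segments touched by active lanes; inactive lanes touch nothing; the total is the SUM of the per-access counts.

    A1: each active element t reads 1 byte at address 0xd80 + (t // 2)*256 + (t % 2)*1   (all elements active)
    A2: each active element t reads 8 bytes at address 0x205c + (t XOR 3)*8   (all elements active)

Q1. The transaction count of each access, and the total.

A1: 2 transactions
A2: 1 transaction

Answer: 2,1; total 3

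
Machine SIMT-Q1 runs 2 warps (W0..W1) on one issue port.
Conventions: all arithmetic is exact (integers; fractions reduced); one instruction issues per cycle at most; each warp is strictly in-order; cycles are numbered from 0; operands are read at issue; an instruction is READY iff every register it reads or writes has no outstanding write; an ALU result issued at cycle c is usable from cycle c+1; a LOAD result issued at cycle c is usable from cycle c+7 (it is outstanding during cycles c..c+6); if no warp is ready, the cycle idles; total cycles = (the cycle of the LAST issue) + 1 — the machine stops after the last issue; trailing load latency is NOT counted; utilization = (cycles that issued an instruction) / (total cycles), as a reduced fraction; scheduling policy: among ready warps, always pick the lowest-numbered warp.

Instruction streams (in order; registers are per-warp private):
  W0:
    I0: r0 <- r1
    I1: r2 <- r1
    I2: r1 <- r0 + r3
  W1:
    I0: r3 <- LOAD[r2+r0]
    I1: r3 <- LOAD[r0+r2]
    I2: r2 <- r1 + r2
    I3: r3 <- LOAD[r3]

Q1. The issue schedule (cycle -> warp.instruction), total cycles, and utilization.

cycle 0: W0.I0
cycle 1: W0.I1
cycle 2: W0.I2
cycle 3: W1.I0
cycle 4: idle
cycle 5: idle
cycle 6: idle
cycle 7: idle
cycle 8: idle
cycle 9: idle
cycle 10: W1.I1
cycle 11: W1.I2
cycle 12: idle
cycle 13: idle
cycle 14: idle
cycle 15: idle
cycle 16: idle
cycle 17: W1.I3

Answer: 18 cycles, utilization 7/18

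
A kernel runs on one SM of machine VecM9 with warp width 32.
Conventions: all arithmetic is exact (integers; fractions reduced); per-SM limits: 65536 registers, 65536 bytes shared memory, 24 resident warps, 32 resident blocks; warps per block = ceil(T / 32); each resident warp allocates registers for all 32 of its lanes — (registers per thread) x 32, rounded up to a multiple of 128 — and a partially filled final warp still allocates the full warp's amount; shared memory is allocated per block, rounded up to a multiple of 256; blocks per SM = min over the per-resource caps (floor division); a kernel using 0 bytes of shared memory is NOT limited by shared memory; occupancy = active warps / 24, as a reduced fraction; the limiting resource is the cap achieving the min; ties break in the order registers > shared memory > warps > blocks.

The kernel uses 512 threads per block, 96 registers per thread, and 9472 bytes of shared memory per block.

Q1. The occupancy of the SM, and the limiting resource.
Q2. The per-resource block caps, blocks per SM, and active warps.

Answer: occupancy 2/3, limited by registers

registers: 1 block
shared memory: 6 blocks
warps: 1 block
blocks: 32 blocks

Answer: 1 block, 16 active warps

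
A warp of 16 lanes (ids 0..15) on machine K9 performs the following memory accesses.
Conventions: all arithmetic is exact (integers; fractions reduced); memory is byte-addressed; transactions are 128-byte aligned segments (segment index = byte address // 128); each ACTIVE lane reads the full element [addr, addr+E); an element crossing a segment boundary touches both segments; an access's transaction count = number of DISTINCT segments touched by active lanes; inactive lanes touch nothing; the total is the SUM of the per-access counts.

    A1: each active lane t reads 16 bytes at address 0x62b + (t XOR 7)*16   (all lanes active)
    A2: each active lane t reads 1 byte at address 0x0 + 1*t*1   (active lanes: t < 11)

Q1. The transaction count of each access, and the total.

A1: 3 transactions
A2: 1 transaction

Answer: 3,1; total 4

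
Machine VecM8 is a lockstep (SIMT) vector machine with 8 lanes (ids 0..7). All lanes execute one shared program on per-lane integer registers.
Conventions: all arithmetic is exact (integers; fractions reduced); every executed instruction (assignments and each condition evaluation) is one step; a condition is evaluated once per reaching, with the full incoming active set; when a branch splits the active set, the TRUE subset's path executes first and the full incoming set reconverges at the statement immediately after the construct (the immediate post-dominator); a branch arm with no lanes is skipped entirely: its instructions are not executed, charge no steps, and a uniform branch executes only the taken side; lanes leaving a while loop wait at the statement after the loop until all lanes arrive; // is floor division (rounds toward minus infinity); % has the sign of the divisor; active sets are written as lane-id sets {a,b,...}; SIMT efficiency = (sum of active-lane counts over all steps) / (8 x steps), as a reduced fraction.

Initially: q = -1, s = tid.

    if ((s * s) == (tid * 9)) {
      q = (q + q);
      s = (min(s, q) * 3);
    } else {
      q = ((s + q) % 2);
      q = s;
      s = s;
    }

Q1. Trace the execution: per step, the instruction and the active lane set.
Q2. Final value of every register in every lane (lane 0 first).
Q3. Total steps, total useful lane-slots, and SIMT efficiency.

step 0: eval ((s * s) == (tid * 9))  {0,1,2,3,4,5,6,7}
step 1: q <- (q + q)                 {0}
step 2: s <- (min(s, q) * 3)         {0}
step 3: q <- ((s + q) % 2)           {1,2,3,4,5,6,7}
step 4: q <- s                       {1,2,3,4,5,6,7}
step 5: s <- s                       {1,2,3,4,5,6,7}

Answer: 6 steps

q: -2,1,2,3,4,5,6,7
s: -6,1,2,3,4,5,6,7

steps = 6; useful = 31; efficiency = 31/48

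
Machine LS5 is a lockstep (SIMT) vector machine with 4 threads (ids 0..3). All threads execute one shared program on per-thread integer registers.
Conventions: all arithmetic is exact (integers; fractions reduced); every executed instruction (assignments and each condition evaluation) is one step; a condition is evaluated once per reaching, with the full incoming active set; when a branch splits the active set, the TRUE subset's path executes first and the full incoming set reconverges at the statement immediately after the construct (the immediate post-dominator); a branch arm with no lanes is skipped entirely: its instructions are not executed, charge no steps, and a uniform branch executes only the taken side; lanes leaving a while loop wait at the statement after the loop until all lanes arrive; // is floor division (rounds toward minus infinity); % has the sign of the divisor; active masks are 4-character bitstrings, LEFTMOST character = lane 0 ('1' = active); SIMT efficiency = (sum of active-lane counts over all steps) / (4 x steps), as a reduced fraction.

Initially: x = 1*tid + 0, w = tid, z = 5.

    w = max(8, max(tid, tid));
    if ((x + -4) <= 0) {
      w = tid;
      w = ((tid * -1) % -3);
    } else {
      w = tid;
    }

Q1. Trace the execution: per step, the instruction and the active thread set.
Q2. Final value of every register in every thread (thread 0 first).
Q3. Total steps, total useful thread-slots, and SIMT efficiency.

step 0: w <- max(8, max(tid, tid))   1111
step 1: eval ((x + -4) <= 0)         1111
step 2: w <- tid                     1111
step 3: w <- ((tid * -1) % -3)       1111

Answer: 4 steps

x: 0,1,2,3
w: 0,-1,-2,0
z: 5,5,5,5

steps = 4; useful = 16; efficiency = 16/16 = 1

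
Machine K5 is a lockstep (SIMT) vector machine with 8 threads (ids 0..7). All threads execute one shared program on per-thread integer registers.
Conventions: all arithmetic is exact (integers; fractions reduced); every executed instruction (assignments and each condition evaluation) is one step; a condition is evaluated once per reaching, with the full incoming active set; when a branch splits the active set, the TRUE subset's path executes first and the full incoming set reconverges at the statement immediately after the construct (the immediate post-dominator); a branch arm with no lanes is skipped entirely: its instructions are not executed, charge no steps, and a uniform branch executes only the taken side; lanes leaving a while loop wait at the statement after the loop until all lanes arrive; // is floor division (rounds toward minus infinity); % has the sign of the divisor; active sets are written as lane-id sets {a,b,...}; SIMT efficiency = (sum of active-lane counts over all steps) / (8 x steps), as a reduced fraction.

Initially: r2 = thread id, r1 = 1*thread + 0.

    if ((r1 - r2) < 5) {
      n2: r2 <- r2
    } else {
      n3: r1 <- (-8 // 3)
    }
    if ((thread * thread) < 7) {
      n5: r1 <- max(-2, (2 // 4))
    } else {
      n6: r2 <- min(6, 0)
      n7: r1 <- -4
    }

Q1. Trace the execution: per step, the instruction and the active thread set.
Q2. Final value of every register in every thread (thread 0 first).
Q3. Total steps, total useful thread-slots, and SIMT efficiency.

step 0: eval ((r1 - r2) < 5)         {0,1,2,3,4,5,6,7}
step 1: r2 <- r2                     {0,1,2,3,4,5,6,7}
step 2: eval ((thread * thread) < 7) {0,1,2,3,4,5,6,7}
step 3: r1 <- max(-2, (2 // 4))      {0,1,2}
step 4: r2 <- min(6, 0)              {3,4,5,6,7}
step 5: r1 <- -4                     {3,4,5,6,7}

Answer: 6 steps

r2: 0,1,2,0,0,0,0,0
r1: 0,0,0,-4,-4,-4,-4,-4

steps = 6; useful = 37; efficiency = 37/48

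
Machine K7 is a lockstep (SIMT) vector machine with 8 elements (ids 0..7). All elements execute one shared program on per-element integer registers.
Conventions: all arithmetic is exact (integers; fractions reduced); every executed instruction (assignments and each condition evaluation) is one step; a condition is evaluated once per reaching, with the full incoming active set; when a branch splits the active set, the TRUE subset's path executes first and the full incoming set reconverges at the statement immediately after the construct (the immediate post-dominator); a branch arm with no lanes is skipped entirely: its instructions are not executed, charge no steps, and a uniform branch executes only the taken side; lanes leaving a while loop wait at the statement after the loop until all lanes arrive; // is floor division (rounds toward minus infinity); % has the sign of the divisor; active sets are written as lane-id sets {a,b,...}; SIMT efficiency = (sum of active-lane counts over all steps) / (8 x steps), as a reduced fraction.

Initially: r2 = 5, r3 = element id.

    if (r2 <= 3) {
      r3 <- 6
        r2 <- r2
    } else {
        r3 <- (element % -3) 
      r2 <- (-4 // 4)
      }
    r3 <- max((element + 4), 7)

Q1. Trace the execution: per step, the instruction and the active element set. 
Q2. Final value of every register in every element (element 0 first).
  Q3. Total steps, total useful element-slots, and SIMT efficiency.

step 0: eval (r2 <= 3)               {0,1,2,3,4,5,6,7}
step 1: r3 <- (element % -3)         {0,1,2,3,4,5,6,7}
step 2: r2 <- (-4 // 4)              {0,1,2,3,4,5,6,7}
step 3: r3 <- max((element + 4), 7)  {0,1,2,3,4,5,6,7}

Answer: 4 steps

r2: -1,-1,-1,-1,-1,-1,-1,-1
r3: 7,7,7,7,8,9,10,11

steps = 4; useful = 32; efficiency = 32/32 = 1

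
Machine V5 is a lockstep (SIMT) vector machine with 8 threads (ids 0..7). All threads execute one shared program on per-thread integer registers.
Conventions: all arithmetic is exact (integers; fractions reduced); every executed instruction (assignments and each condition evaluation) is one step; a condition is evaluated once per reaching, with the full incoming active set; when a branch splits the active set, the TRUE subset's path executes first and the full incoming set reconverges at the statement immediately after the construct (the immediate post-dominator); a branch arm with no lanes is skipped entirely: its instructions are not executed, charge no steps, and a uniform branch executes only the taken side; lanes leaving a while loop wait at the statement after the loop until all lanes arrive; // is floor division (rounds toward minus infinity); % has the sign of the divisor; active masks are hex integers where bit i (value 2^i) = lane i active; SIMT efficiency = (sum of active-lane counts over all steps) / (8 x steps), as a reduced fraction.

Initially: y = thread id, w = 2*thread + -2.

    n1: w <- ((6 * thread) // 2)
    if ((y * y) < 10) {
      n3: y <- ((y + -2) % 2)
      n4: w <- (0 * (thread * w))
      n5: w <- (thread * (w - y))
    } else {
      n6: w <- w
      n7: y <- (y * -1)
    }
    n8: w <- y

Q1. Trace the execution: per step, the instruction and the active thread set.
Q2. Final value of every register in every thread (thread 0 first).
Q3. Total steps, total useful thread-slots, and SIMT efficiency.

step 0: w <- ((6 * thread) // 2)     0xff
step 1: eval ((y * y) < 10)          0xff
step 2: y <- ((y + -2) % 2)          0x0f
step 3: w <- (0 * (thread * w))      0x0f
step 4: w <- (thread * (w - y))      0x0f
step 5: w <- w                       0xf0
step 6: y <- (y * -1)                0xf0
step 7: w <- y                       0xff

Answer: 8 steps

y: 0,1,0,1,-4,-5,-6,-7
w: 0,1,0,1,-4,-5,-6,-7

steps = 8; useful = 44; efficiency = 44/64 = 11/16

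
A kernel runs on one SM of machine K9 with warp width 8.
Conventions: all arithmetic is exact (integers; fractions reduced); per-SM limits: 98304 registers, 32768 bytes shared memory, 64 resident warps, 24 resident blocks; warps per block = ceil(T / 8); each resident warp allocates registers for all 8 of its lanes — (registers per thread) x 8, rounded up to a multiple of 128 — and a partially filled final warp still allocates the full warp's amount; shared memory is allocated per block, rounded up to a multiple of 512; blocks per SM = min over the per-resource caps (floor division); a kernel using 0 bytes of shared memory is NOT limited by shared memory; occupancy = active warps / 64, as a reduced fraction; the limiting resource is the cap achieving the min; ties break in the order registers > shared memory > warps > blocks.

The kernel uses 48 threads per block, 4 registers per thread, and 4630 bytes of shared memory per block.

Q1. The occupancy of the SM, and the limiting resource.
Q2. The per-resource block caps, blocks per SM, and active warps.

Answer: occupancy 9/16, limited by shared memory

registers: 128 blocks
shared memory: 6 blocks
warps: 10 blocks
blocks: 24 blocks

Answer: 6 blocks, 36 active warps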